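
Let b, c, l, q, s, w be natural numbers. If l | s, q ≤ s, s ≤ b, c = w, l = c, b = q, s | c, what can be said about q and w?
q = w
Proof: Because b = q and s ≤ b, s ≤ q. q ≤ s, so q = s. l = c and l | s, hence c | s. Since s | c, s = c. From q = s, q = c. c = w, so q = w.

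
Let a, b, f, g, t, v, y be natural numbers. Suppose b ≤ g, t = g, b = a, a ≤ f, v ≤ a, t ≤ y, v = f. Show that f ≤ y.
From v = f and v ≤ a, f ≤ a. Since a ≤ f, a = f. b = a and b ≤ g, thus a ≤ g. Since a = f, f ≤ g. t = g and t ≤ y, therefore g ≤ y. Since f ≤ g, f ≤ y.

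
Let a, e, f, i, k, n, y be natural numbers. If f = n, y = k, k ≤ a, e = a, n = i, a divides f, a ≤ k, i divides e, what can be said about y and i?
y = i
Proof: k ≤ a and a ≤ k, so k = a. Since y = k, y = a. Because f = n and a divides f, a divides n. n = i, so a divides i. From e = a and i divides e, i divides a. a divides i, so a = i. Since y = a, y = i.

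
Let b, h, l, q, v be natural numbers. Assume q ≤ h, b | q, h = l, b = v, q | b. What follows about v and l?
v ≤ l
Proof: From q | b and b | q, q = b. Since b = v, q = v. h = l and q ≤ h, thus q ≤ l. Since q = v, v ≤ l.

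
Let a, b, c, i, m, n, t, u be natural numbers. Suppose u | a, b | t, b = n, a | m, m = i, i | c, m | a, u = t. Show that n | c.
From a | m and m | a, a = m. u = t and u | a, hence t | a. Since a = m, t | m. m = i, so t | i. Since b | t, b | i. b = n, so n | i. i | c, so n | c.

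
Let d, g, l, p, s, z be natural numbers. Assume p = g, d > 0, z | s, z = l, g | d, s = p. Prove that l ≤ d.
Because s = p and z | s, z | p. p = g, so z | g. g | d, so z | d. Since z = l, l | d. d > 0, so l ≤ d.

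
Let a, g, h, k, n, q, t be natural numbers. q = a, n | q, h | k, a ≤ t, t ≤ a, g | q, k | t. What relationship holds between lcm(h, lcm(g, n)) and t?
lcm(h, lcm(g, n)) | t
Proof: h | k and k | t, hence h | t. a ≤ t and t ≤ a, so a = t. Since q = a, q = t. g | q and n | q, hence lcm(g, n) | q. Since q = t, lcm(g, n) | t. Since h | t, lcm(h, lcm(g, n)) | t.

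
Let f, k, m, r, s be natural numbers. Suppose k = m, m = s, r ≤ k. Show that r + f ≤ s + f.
From k = m and m = s, k = s. Since r ≤ k, r ≤ s. Then r + f ≤ s + f.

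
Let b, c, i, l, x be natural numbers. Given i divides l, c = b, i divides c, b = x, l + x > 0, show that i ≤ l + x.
From c = b and b = x, c = x. Since i divides c, i divides x. Because i divides l, i divides l + x. l + x > 0, so i ≤ l + x.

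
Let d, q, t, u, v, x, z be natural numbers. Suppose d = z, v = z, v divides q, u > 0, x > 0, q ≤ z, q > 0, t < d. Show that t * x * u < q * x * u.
From v = z and v divides q, z divides q. q > 0, so z ≤ q. q ≤ z, so z = q. Since d = z, d = q. Since t < d, t < q. Because x > 0, by multiplying by a positive, t * x < q * x. Since u > 0, by multiplying by a positive, t * x * u < q * x * u.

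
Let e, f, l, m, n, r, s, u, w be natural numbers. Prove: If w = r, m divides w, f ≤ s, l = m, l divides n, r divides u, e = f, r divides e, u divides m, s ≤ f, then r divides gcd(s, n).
Since f ≤ s and s ≤ f, f = s. From e = f, e = s. Since r divides e, r divides s. w = r and m divides w, hence m divides r. From r divides u and u divides m, r divides m. Since m divides r, m = r. l = m and l divides n, therefore m divides n. m = r, so r divides n. Since r divides s, r divides gcd(s, n).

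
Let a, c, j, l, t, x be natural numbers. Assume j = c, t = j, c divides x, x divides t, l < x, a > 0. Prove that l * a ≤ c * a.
Because t = j and x divides t, x divides j. Since j = c, x divides c. Since c divides x, x = c. Since l < x, l < c. Combined with a > 0, by multiplying by a positive, l * a < c * a. Then l * a ≤ c * a.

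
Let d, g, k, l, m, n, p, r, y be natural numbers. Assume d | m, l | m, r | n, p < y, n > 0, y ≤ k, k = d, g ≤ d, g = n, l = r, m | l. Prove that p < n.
From m | l and l | m, m = l. Since l = r, m = r. From d | m, d | r. Since r | n, d | n. Since n > 0, d ≤ n. From g = n and g ≤ d, n ≤ d. d ≤ n, so d = n. k = d and y ≤ k, thus y ≤ d. Since d = n, y ≤ n. p < y, so p < n.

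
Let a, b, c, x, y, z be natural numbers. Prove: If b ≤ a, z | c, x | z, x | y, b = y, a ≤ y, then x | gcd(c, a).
From x | z and z | c, x | c. b = y and b ≤ a, so y ≤ a. a ≤ y, so y = a. x | y, so x | a. Since x | c, x | gcd(c, a).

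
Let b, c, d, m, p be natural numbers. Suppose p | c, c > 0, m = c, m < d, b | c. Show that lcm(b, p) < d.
b | c and p | c, thus lcm(b, p) | c. Since c > 0, lcm(b, p) ≤ c. From m = c and m < d, c < d. Since lcm(b, p) ≤ c, lcm(b, p) < d.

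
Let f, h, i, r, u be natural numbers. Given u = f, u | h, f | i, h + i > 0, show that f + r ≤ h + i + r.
u = f and u | h, therefore f | h. Since f | i, f | h + i. From h + i > 0, f ≤ h + i. Then f + r ≤ h + i + r.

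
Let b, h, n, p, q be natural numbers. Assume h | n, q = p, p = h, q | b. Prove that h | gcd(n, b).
q = p and p = h, so q = h. Since q | b, h | b. Since h | n, h | gcd(n, b).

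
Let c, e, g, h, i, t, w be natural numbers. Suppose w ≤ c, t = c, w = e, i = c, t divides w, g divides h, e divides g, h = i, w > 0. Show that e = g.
t = c and t divides w, so c divides w. w > 0, so c ≤ w. Since w ≤ c, c = w. h = i and i = c, therefore h = c. g divides h, so g divides c. Because c = w, g divides w. w = e, so g divides e. Since e divides g, e = g.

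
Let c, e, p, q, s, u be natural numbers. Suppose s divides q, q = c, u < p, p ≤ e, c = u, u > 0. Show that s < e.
Because q = c and c = u, q = u. s divides q, so s divides u. Since u > 0, s ≤ u. u < p and p ≤ e, hence u < e. Since s ≤ u, s < e.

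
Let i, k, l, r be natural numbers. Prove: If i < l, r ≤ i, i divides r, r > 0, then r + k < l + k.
Because i divides r and r > 0, i ≤ r. Since r ≤ i, i = r. From i < l, r < l. Then r + k < l + k.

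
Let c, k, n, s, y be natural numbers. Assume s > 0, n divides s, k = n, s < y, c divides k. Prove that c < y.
k = n and c divides k, hence c divides n. n divides s, so c divides s. Since s > 0, c ≤ s. s < y, so c < y.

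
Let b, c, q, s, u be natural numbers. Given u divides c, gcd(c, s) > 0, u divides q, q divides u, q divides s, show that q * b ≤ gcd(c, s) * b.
Because u divides q and q divides u, u = q. u divides c, so q divides c. Since q divides s, q divides gcd(c, s). gcd(c, s) > 0, so q ≤ gcd(c, s). By multiplying by a non-negative, q * b ≤ gcd(c, s) * b.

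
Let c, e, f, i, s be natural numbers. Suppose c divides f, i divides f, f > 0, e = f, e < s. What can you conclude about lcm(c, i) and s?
lcm(c, i) < s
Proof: Because c divides f and i divides f, lcm(c, i) divides f. Because f > 0, lcm(c, i) ≤ f. e = f and e < s, so f < s. Since lcm(c, i) ≤ f, lcm(c, i) < s.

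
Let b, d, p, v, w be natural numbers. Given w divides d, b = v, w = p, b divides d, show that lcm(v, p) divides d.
Because b = v and b divides d, v divides d. From w = p and w divides d, p divides d. v divides d, so lcm(v, p) divides d.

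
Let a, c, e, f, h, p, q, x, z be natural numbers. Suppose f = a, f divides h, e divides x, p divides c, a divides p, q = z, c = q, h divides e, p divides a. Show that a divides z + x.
Since p divides a and a divides p, p = a. p divides c, so a divides c. c = q, so a divides q. Since q = z, a divides z. f = a and f divides h, hence a divides h. Since h divides e, a divides e. Since e divides x, a divides x. Since a divides z, a divides z + x.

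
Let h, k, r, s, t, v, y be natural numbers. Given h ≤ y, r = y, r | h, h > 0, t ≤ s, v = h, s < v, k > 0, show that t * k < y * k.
Since r = y and r | h, y | h. Since h > 0, y ≤ h. Since h ≤ y, h = y. Since v = h and s < v, s < h. t ≤ s, so t < h. h = y, so t < y. Since k > 0, t * k < y * k.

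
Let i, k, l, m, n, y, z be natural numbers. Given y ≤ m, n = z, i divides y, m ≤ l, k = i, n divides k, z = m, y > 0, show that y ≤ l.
From n = z and z = m, n = m. Since n divides k, m divides k. Since k = i, m divides i. Since i divides y, m divides y. Since y > 0, m ≤ y. Since y ≤ m, m = y. m ≤ l, so y ≤ l.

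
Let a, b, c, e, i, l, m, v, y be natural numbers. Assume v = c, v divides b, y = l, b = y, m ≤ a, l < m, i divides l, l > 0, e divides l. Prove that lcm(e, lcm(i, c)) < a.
b = y and v divides b, therefore v divides y. y = l, so v divides l. From v = c, c divides l. From i divides l, lcm(i, c) divides l. e divides l, so lcm(e, lcm(i, c)) divides l. Since l > 0, lcm(e, lcm(i, c)) ≤ l. From l < m and m ≤ a, l < a. Since lcm(e, lcm(i, c)) ≤ l, lcm(e, lcm(i, c)) < a.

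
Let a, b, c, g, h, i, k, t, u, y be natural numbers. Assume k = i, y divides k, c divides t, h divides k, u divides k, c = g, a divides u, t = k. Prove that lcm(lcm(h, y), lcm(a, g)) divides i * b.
From h divides k and y divides k, lcm(h, y) divides k. a divides u and u divides k, so a divides k. c = g and c divides t, so g divides t. t = k, so g divides k. a divides k, so lcm(a, g) divides k. Because lcm(h, y) divides k, lcm(lcm(h, y), lcm(a, g)) divides k. k = i, so lcm(lcm(h, y), lcm(a, g)) divides i. Then lcm(lcm(h, y), lcm(a, g)) divides i * b.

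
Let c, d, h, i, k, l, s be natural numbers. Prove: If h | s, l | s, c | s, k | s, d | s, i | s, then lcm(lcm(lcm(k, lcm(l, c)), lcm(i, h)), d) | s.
l | s and c | s, thus lcm(l, c) | s. k | s, so lcm(k, lcm(l, c)) | s. i | s and h | s, thus lcm(i, h) | s. lcm(k, lcm(l, c)) | s, so lcm(lcm(k, lcm(l, c)), lcm(i, h)) | s. d | s, so lcm(lcm(lcm(k, lcm(l, c)), lcm(i, h)), d) | s.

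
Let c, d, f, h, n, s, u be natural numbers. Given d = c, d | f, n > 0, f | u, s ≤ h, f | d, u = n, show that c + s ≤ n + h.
From f | d and d | f, f = d. From d = c, f = c. u = n and f | u, thus f | n. n > 0, so f ≤ n. f = c, so c ≤ n. s ≤ h, so c + s ≤ n + h.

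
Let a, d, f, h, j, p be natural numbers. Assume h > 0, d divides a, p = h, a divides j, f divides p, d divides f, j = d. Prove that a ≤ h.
j = d and a divides j, thus a divides d. d divides a, so d = a. From d divides f and f divides p, d divides p. Because p = h, d divides h. d = a, so a divides h. Since h > 0, a ≤ h.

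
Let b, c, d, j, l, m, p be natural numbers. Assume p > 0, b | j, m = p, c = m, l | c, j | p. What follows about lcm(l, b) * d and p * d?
lcm(l, b) * d ≤ p * d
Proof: Since c = m and m = p, c = p. l | c, so l | p. b | j and j | p, so b | p. Since l | p, lcm(l, b) | p. Since p > 0, lcm(l, b) ≤ p. Then lcm(l, b) * d ≤ p * d.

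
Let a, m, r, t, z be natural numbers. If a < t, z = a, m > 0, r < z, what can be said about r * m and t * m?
r * m < t * m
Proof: z = a and r < z, so r < a. Since a < t, r < t. Since m > 0, by multiplying by a positive, r * m < t * m.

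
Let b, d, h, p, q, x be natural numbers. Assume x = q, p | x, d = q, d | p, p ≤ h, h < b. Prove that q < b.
x = q and p | x, thus p | q. From d = q and d | p, q | p. Since p | q, p = q. Because p ≤ h, q ≤ h. Because h < b, q < b.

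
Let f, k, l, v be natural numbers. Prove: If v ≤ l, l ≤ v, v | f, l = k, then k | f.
v ≤ l and l ≤ v, so v = l. Since l = k, v = k. Since v | f, k | f.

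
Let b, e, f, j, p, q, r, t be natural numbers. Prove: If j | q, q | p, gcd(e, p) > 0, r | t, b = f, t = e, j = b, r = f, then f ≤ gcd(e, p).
Since t = e and r | t, r | e. r = f, so f | e. From j = b and j | q, b | q. Since q | p, b | p. b = f, so f | p. Since f | e, f | gcd(e, p). Since gcd(e, p) > 0, f ≤ gcd(e, p).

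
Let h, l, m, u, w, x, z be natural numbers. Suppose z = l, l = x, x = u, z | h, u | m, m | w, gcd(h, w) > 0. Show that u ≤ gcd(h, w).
z = l and l = x, so z = x. x = u, so z = u. z | h, so u | h. u | m and m | w, hence u | w. Since u | h, u | gcd(h, w). gcd(h, w) > 0, so u ≤ gcd(h, w).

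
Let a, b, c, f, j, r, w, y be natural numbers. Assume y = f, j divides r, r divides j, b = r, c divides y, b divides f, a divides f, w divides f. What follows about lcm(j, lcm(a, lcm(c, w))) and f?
lcm(j, lcm(a, lcm(c, w))) divides f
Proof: Since r divides j and j divides r, r = j. b = r, so b = j. b divides f, so j divides f. y = f and c divides y, therefore c divides f. From w divides f, lcm(c, w) divides f. From a divides f, lcm(a, lcm(c, w)) divides f. j divides f, so lcm(j, lcm(a, lcm(c, w))) divides f.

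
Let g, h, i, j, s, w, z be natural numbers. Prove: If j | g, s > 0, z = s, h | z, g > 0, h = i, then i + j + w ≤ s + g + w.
From z = s and h | z, h | s. h = i, so i | s. s > 0, so i ≤ s. Because j | g and g > 0, j ≤ g. Then j + w ≤ g + w. i ≤ s, so i + j + w ≤ s + g + w.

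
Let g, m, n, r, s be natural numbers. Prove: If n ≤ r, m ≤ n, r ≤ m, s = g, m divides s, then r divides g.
m ≤ n and n ≤ r, hence m ≤ r. Since r ≤ m, m = r. m divides s, so r divides s. s = g, so r divides g.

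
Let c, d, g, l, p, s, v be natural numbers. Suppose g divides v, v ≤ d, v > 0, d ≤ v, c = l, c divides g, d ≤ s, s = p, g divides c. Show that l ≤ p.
g divides c and c divides g, therefore g = c. Since c = l, g = l. Because v ≤ d and d ≤ v, v = d. g divides v and v > 0, hence g ≤ v. v = d, so g ≤ d. Since d ≤ s, g ≤ s. s = p, so g ≤ p. Since g = l, l ≤ p.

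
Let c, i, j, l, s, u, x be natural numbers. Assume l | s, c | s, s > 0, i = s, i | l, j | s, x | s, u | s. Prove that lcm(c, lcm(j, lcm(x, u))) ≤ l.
Since i = s and i | l, s | l. l | s, so s = l. x | s and u | s, hence lcm(x, u) | s. j | s, so lcm(j, lcm(x, u)) | s. c | s, so lcm(c, lcm(j, lcm(x, u))) | s. Because s > 0, lcm(c, lcm(j, lcm(x, u))) ≤ s. s = l, so lcm(c, lcm(j, lcm(x, u))) ≤ l.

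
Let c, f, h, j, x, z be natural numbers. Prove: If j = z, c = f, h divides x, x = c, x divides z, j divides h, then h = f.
Since j = z and j divides h, z divides h. x divides z, so x divides h. From h divides x, h = x. Because x = c, h = c. Since c = f, h = f.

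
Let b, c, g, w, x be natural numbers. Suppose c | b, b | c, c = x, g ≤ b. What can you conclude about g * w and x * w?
g * w ≤ x * w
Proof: b | c and c | b, hence b = c. From c = x, b = x. Since g ≤ b, g ≤ x. Then g * w ≤ x * w.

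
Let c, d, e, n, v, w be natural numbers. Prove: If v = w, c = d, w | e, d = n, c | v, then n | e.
c = d and d = n, hence c = n. Since v = w and c | v, c | w. Since w | e, c | e. Since c = n, n | e.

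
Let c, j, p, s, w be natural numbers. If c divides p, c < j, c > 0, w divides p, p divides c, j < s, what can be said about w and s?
w < s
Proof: p divides c and c divides p, therefore p = c. From w divides p, w divides c. c > 0, so w ≤ c. Because c < j and j < s, c < s. Since w ≤ c, w < s.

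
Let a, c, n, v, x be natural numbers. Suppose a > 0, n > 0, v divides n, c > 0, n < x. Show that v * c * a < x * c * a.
v divides n and n > 0, thus v ≤ n. n < x, so v < x. Since c > 0, by multiplying by a positive, v * c < x * c. Since a > 0, by multiplying by a positive, v * c * a < x * c * a.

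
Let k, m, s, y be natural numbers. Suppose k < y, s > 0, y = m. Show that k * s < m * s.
y = m and k < y, therefore k < m. From s > 0, k * s < m * s.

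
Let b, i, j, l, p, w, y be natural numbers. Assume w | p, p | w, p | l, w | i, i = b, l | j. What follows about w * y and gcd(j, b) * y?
w * y | gcd(j, b) * y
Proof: p | w and w | p, therefore p = w. p | l and l | j, so p | j. p = w, so w | j. Since i = b and w | i, w | b. From w | j, w | gcd(j, b). Then w * y | gcd(j, b) * y.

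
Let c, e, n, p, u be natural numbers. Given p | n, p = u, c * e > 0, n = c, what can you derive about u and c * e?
u ≤ c * e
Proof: Since n = c and p | n, p | c. Since p = u, u | c. Then u | c * e. c * e > 0, so u ≤ c * e.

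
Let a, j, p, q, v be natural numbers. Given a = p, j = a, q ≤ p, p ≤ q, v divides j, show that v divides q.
Because p ≤ q and q ≤ p, p = q. Because j = a and a = p, j = p. v divides j, so v divides p. p = q, so v divides q.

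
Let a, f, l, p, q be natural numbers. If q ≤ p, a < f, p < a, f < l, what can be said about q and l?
q < l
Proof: Since q ≤ p and p < a, q < a. a < f, so q < f. Since f < l, q < l.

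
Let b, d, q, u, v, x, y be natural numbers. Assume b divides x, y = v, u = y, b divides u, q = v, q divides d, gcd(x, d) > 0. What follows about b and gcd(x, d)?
b ≤ gcd(x, d)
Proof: u = y and b divides u, therefore b divides y. y = v, so b divides v. q = v and q divides d, thus v divides d. Because b divides v, b divides d. Since b divides x, b divides gcd(x, d). gcd(x, d) > 0, so b ≤ gcd(x, d).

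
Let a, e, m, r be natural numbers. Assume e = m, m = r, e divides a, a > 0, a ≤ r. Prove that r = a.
Because e = m and m = r, e = r. e divides a and a > 0, hence e ≤ a. Since e = r, r ≤ a. a ≤ r, so r = a.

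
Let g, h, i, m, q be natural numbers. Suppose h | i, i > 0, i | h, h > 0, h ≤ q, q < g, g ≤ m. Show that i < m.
h | i and i > 0, so h ≤ i. i | h and h > 0, hence i ≤ h. h ≤ i, so h = i. h ≤ q, so i ≤ q. q < g, so i < g. g ≤ m, so i < m.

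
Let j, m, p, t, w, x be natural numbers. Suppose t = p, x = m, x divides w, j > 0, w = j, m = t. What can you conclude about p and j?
p ≤ j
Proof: Because x = m and m = t, x = t. t = p, so x = p. w = j and x divides w, therefore x divides j. x = p, so p divides j. Because j > 0, p ≤ j.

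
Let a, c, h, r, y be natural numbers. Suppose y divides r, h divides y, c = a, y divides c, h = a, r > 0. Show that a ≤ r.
From c = a and y divides c, y divides a. Because h = a and h divides y, a divides y. Since y divides a, y = a. y divides r, so a divides r. Since r > 0, a ≤ r.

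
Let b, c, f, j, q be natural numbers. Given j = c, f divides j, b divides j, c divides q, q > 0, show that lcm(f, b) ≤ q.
f divides j and b divides j, thus lcm(f, b) divides j. From j = c, lcm(f, b) divides c. Since c divides q, lcm(f, b) divides q. q > 0, so lcm(f, b) ≤ q.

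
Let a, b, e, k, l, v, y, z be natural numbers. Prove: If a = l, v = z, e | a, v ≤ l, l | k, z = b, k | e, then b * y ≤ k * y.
Since v = z and z = b, v = b. Since a = l and e | a, e | l. Since k | e, k | l. Since l | k, l = k. From v ≤ l, v ≤ k. Since v = b, b ≤ k. Then b * y ≤ k * y.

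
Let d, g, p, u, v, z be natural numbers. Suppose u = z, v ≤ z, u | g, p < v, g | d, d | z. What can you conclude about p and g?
p < g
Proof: u = z and u | g, thus z | g. From g | d and d | z, g | z. Since z | g, z = g. p < v and v ≤ z, so p < z. Since z = g, p < g.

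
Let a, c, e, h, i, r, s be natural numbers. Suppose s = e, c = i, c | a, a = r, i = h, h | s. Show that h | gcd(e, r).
s = e and h | s, hence h | e. c = i and i = h, therefore c = h. a = r and c | a, so c | r. c = h, so h | r. Since h | e, h | gcd(e, r).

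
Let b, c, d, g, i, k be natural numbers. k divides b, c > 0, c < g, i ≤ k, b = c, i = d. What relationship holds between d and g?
d < g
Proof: From i = d and i ≤ k, d ≤ k. b = c and k divides b, so k divides c. From c > 0, k ≤ c. c < g, so k < g. d ≤ k, so d < g.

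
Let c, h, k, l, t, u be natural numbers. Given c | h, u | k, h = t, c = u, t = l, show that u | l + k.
Since h = t and t = l, h = l. Since c | h, c | l. Since c = u, u | l. u | k, so u | l + k.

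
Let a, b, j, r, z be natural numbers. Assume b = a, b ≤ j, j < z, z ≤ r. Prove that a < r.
b ≤ j and j < z, so b < z. From b = a, a < z. z ≤ r, so a < r.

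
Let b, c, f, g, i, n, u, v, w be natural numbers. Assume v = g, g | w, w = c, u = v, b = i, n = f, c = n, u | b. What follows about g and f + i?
g | f + i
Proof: Because w = c and c = n, w = n. From n = f, w = f. Since g | w, g | f. u = v and v = g, hence u = g. Since b = i and u | b, u | i. From u = g, g | i. g | f, so g | f + i.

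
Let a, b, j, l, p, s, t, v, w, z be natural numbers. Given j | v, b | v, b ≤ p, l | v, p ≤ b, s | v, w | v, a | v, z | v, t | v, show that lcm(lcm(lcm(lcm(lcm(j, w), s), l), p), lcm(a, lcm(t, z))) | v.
Since j | v and w | v, lcm(j, w) | v. s | v, so lcm(lcm(j, w), s) | v. l | v, so lcm(lcm(lcm(j, w), s), l) | v. b ≤ p and p ≤ b, so b = p. Since b | v, p | v. Since lcm(lcm(lcm(j, w), s), l) | v, lcm(lcm(lcm(lcm(j, w), s), l), p) | v. t | v and z | v, thus lcm(t, z) | v. a | v, so lcm(a, lcm(t, z)) | v. From lcm(lcm(lcm(lcm(j, w), s), l), p) | v, lcm(lcm(lcm(lcm(lcm(j, w), s), l), p), lcm(a, lcm(t, z))) | v.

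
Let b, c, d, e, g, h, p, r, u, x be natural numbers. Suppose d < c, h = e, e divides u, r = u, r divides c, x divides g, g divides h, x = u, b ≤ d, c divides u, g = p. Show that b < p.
Since r = u and r divides c, u divides c. c divides u, so c = u. Because x = u and x divides g, u divides g. h = e and g divides h, so g divides e. Since e divides u, g divides u. Since u divides g, u = g. Since c = u, c = g. g = p, so c = p. b ≤ d and d < c, so b < c. Since c = p, b < p.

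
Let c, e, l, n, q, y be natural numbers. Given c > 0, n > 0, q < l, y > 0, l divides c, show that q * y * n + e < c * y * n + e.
Because l divides c and c > 0, l ≤ c. q < l, so q < c. Since y > 0, by multiplying by a positive, q * y < c * y. Since n > 0, by multiplying by a positive, q * y * n < c * y * n. Then q * y * n + e < c * y * n + e.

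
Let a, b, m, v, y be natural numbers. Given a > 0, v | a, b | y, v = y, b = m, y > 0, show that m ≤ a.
b | y and y > 0, hence b ≤ y. v = y and v | a, therefore y | a. Since a > 0, y ≤ a. Since b ≤ y, b ≤ a. b = m, so m ≤ a.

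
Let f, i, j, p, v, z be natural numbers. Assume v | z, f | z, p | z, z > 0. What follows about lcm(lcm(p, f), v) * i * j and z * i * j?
lcm(lcm(p, f), v) * i * j ≤ z * i * j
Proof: Because p | z and f | z, lcm(p, f) | z. v | z, so lcm(lcm(p, f), v) | z. Since z > 0, lcm(lcm(p, f), v) ≤ z. Then lcm(lcm(p, f), v) * i ≤ z * i. Then lcm(lcm(p, f), v) * i * j ≤ z * i * j.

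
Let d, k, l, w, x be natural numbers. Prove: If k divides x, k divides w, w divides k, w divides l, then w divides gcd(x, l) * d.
Because k divides w and w divides k, k = w. k divides x, so w divides x. w divides l, so w divides gcd(x, l). Then w divides gcd(x, l) * d.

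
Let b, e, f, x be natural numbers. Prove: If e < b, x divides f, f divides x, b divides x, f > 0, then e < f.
Because x divides f and f divides x, x = f. Since b divides x, b divides f. Since f > 0, b ≤ f. e < b, so e < f.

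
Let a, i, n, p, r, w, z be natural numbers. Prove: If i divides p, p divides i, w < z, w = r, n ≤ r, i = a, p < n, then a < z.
p divides i and i divides p, hence p = i. Since i = a, p = a. w = r and w < z, hence r < z. n ≤ r, so n < z. Since p < n, p < z. From p = a, a < z.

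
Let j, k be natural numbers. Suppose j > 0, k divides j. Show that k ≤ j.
k divides j and j > 0. By divisors are at most what they divide, k ≤ j.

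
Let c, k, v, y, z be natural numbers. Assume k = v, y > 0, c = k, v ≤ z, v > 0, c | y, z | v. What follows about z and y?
z ≤ y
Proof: Because z | v and v > 0, z ≤ v. v ≤ z, so v = z. From k = v, k = z. Because c = k and c | y, k | y. Since y > 0, k ≤ y. Since k = z, z ≤ y.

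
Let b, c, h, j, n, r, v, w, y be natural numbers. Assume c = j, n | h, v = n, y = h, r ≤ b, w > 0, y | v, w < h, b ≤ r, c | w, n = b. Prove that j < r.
v = n and y | v, hence y | n. Since y = h, h | n. n | h, so h = n. From n = b, h = b. b ≤ r and r ≤ b, so b = r. Since h = b, h = r. Since c | w and w > 0, c ≤ w. Since w < h, c < h. h = r, so c < r. Since c = j, j < r.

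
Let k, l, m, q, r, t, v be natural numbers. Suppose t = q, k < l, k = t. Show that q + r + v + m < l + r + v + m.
k = t and t = q, thus k = q. Since k < l, q < l. Then q + r < l + r. Then q + r + v < l + r + v. Then q + r + v + m < l + r + v + m.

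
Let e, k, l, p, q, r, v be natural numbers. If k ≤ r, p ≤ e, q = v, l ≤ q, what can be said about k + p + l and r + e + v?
k + p + l ≤ r + e + v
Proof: q = v and l ≤ q, therefore l ≤ v. Since p ≤ e, p + l ≤ e + v. Since k ≤ r, k + p + l ≤ r + e + v.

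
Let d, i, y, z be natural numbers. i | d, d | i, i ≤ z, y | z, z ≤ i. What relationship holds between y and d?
y | d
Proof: Since z ≤ i and i ≤ z, z = i. i | d and d | i, so i = d. z = i, so z = d. From y | z, y | d.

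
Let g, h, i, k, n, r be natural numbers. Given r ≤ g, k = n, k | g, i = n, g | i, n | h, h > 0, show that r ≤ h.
k = n and k | g, so n | g. i = n and g | i, hence g | n. Since n | g, n = g. Since n | h and h > 0, n ≤ h. n = g, so g ≤ h. Since r ≤ g, r ≤ h.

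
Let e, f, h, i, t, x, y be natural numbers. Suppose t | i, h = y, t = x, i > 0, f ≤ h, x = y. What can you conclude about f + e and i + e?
f + e ≤ i + e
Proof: h = y and f ≤ h, therefore f ≤ y. From t = x and t | i, x | i. Since x = y, y | i. Since i > 0, y ≤ i. f ≤ y, so f ≤ i. Then f + e ≤ i + e.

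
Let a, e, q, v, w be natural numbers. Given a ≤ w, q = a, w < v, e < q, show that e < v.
q = a and e < q, thus e < a. a ≤ w and w < v, thus a < v. Since e < a, e < v.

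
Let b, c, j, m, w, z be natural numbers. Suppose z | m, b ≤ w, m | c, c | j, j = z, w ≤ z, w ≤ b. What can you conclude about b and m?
b ≤ m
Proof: w ≤ b and b ≤ w, hence w = b. Because j = z and c | j, c | z. From m | c, m | z. z | m, so z = m. Since w ≤ z, w ≤ m. w = b, so b ≤ m.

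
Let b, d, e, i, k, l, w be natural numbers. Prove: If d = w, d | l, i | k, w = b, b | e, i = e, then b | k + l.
i = e and i | k, thus e | k. Since b | e, b | k. d = w and w = b, so d = b. d | l, so b | l. Since b | k, b | k + l.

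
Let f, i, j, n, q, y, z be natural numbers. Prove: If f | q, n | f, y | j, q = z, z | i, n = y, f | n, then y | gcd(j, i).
f | n and n | f, therefore f = n. From q = z and f | q, f | z. Since f = n, n | z. z | i, so n | i. Since n = y, y | i. y | j, so y | gcd(j, i).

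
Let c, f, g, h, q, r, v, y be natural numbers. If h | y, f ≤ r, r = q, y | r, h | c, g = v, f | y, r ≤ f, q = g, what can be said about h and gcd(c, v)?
h | gcd(c, v)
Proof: From r = q and q = g, r = g. Since g = v, r = v. f ≤ r and r ≤ f, hence f = r. Because f | y, r | y. From y | r, y = r. Since h | y, h | r. r = v, so h | v. Since h | c, h | gcd(c, v).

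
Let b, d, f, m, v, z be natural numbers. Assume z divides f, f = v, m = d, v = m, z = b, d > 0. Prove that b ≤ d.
Since v = m and m = d, v = d. Since f = v and z divides f, z divides v. Since v = d, z divides d. d > 0, so z ≤ d. Since z = b, b ≤ d.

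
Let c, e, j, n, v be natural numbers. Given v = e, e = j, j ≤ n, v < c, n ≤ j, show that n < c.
From v = e and e = j, v = j. j ≤ n and n ≤ j, therefore j = n. Since v = j, v = n. v < c, so n < c.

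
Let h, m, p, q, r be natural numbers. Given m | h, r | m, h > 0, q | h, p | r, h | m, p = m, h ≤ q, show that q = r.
q | h and h > 0, therefore q ≤ h. h ≤ q, so q = h. From h | m and m | h, h = m. q = h, so q = m. Because p = m and p | r, m | r. r | m, so m = r. Because q = m, q = r.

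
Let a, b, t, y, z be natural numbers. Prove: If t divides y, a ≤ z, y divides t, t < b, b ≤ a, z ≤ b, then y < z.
Because t divides y and y divides t, t = y. Since b ≤ a and a ≤ z, b ≤ z. From z ≤ b, b = z. t < b, so t < z. t = y, so y < z.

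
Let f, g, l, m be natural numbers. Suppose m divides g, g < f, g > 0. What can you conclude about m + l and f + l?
m + l < f + l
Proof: From m divides g and g > 0, m ≤ g. g < f, so m < f. Then m + l < f + l.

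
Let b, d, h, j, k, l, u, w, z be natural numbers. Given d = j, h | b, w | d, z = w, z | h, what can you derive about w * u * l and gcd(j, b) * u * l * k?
w * u * l | gcd(j, b) * u * l * k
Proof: Since d = j and w | d, w | j. z | h and h | b, so z | b. Since z = w, w | b. Since w | j, w | gcd(j, b). Then w * u | gcd(j, b) * u. Then w * u * l | gcd(j, b) * u * l. Then w * u * l | gcd(j, b) * u * l * k.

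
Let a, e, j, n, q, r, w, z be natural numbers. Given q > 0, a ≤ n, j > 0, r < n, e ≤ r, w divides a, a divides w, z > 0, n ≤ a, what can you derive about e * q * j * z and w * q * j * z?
e * q * j * z < w * q * j * z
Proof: n ≤ a and a ≤ n, hence n = a. From a divides w and w divides a, a = w. Because n = a, n = w. From e ≤ r and r < n, e < n. Because n = w, e < w. Combined with q > 0, by multiplying by a positive, e * q < w * q. Using j > 0, by multiplying by a positive, e * q * j < w * q * j. Combining with z > 0, by multiplying by a positive, e * q * j * z < w * q * j * z.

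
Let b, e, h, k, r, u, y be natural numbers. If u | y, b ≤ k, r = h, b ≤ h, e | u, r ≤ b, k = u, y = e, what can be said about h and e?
h ≤ e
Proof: r = h and r ≤ b, hence h ≤ b. Since b ≤ h, b = h. From y = e and u | y, u | e. Since e | u, u = e. Because k = u and b ≤ k, b ≤ u. u = e, so b ≤ e. b = h, so h ≤ e.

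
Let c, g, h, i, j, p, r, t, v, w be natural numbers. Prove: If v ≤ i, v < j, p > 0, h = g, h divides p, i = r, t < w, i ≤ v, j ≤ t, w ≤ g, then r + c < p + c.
v ≤ i and i ≤ v, hence v = i. i = r, so v = r. Since v < j, r < j. j ≤ t and t < w, so j < w. w ≤ g, so j < g. Since r < j, r < g. Since h divides p and p > 0, h ≤ p. Since h = g, g ≤ p. Since r < g, r < p. Then r + c < p + c.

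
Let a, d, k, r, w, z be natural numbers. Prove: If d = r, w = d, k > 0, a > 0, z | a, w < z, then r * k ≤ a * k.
w = d and d = r, hence w = r. Since w < z, r < z. z | a and a > 0, so z ≤ a. r < z, so r < a. k > 0, so r * k < a * k. Then r * k ≤ a * k.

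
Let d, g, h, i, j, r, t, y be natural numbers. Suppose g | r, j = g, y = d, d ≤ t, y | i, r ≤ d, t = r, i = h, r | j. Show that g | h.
Since t = r and d ≤ t, d ≤ r. Since r ≤ d, d = r. j = g and r | j, thus r | g. g | r, so r = g. Since d = r, d = g. i = h and y | i, so y | h. Since y = d, d | h. Since d = g, g | h.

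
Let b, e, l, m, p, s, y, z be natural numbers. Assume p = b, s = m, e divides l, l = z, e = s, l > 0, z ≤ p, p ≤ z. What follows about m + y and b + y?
m + y ≤ b + y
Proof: z ≤ p and p ≤ z, so z = p. Since l = z, l = p. Since p = b, l = b. e = s and e divides l, therefore s divides l. l > 0, so s ≤ l. s = m, so m ≤ l. Since l = b, m ≤ b. Then m + y ≤ b + y.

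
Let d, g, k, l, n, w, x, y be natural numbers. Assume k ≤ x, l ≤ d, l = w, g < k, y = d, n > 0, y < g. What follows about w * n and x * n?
w * n < x * n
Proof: y < g and g < k, hence y < k. k ≤ x, so y < x. Since y = d, d < x. l ≤ d, so l < x. Because l = w, w < x. Since n > 0, w * n < x * n.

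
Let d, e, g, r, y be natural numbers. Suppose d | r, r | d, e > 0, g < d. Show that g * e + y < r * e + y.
Since d | r and r | d, d = r. g < d, so g < r. e > 0, so g * e < r * e. Then g * e + y < r * e + y.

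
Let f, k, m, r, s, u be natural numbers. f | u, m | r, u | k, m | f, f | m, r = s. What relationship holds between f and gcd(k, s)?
f | gcd(k, s)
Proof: Since f | u and u | k, f | k. Since m | f and f | m, m = f. r = s and m | r, so m | s. Since m = f, f | s. Since f | k, f | gcd(k, s).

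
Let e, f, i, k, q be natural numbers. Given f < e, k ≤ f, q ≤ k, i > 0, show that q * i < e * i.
From k ≤ f and f < e, k < e. Since q ≤ k, q < e. Since i > 0, q * i < e * i.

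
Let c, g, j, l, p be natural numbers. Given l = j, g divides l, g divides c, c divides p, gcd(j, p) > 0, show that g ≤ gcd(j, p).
Since l = j and g divides l, g divides j. From g divides c and c divides p, g divides p. Since g divides j, g divides gcd(j, p). Since gcd(j, p) > 0, g ≤ gcd(j, p).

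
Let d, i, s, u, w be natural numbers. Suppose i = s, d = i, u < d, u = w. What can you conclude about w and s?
w < s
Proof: From d = i and u < d, u < i. Because i = s, u < s. u = w, so w < s.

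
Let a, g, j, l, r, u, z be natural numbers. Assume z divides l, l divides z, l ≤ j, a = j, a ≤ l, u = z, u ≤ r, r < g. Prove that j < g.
Since z divides l and l divides z, z = l. a = j and a ≤ l, therefore j ≤ l. Since l ≤ j, l = j. z = l, so z = j. u ≤ r and r < g, thus u < g. u = z, so z < g. z = j, so j < g.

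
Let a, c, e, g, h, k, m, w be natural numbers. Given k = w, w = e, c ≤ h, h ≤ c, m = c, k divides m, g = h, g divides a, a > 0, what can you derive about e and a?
e ≤ a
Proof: k = w and w = e, thus k = e. c ≤ h and h ≤ c, therefore c = h. Because m = c and k divides m, k divides c. c = h, so k divides h. Because g = h and g divides a, h divides a. k divides h, so k divides a. k = e, so e divides a. Because a > 0, e ≤ a.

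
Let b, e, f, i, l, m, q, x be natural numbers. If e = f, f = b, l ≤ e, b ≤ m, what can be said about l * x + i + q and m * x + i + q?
l * x + i + q ≤ m * x + i + q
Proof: e = f and f = b, therefore e = b. l ≤ e, so l ≤ b. Since b ≤ m, l ≤ m. Then l * x ≤ m * x. Then l * x + i ≤ m * x + i. Then l * x + i + q ≤ m * x + i + q.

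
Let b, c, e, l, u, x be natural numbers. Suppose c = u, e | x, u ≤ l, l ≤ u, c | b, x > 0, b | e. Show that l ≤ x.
u ≤ l and l ≤ u, so u = l. c = u and c | b, therefore u | b. From b | e and e | x, b | x. Because u | b, u | x. u = l, so l | x. From x > 0, l ≤ x.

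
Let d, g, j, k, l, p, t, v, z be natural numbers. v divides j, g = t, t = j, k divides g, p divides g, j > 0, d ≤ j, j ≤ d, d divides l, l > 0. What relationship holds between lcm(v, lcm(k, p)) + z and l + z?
lcm(v, lcm(k, p)) + z ≤ l + z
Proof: From g = t and t = j, g = j. k divides g and p divides g, thus lcm(k, p) divides g. Since g = j, lcm(k, p) divides j. Since v divides j, lcm(v, lcm(k, p)) divides j. j > 0, so lcm(v, lcm(k, p)) ≤ j. Because d ≤ j and j ≤ d, d = j. Since d divides l, j divides l. l > 0, so j ≤ l. Because lcm(v, lcm(k, p)) ≤ j, lcm(v, lcm(k, p)) ≤ l. Then lcm(v, lcm(k, p)) + z ≤ l + z.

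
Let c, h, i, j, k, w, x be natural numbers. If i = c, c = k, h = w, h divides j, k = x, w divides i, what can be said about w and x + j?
w divides x + j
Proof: i = c and c = k, so i = k. Since k = x, i = x. Since w divides i, w divides x. h = w and h divides j, hence w divides j. w divides x, so w divides x + j.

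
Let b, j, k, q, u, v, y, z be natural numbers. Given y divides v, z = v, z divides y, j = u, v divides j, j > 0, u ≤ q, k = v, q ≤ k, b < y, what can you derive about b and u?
b < u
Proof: From z = v and z divides y, v divides y. Since y divides v, y = v. From v divides j and j > 0, v ≤ j. j = u, so v ≤ u. k = v and q ≤ k, so q ≤ v. Because u ≤ q, u ≤ v. v ≤ u, so v = u. y = v, so y = u. b < y, so b < u.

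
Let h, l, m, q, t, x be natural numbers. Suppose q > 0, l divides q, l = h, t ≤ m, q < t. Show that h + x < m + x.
l divides q and q > 0, therefore l ≤ q. Since q < t, l < t. l = h, so h < t. Since t ≤ m, h < m. Then h + x < m + x.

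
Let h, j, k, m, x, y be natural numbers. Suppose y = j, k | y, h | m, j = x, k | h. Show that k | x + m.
y = j and k | y, therefore k | j. j = x, so k | x. Since k | h and h | m, k | m. k | x, so k | x + m.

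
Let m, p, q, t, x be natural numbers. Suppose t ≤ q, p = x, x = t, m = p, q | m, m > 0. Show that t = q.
From p = x and x = t, p = t. Since q | m and m > 0, q ≤ m. Since m = p, q ≤ p. p = t, so q ≤ t. Since t ≤ q, t = q.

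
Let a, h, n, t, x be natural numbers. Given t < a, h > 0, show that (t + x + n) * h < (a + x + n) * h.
t < a, hence t + x < a + x. Then t + x + n < a + x + n. From h > 0, by multiplying by a positive, (t + x + n) * h < (a + x + n) * h.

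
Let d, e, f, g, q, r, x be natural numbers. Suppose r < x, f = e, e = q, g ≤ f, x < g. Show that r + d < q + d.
x < g and g ≤ f, thus x < f. Since f = e, x < e. From r < x, r < e. Since e = q, r < q. Then r + d < q + d.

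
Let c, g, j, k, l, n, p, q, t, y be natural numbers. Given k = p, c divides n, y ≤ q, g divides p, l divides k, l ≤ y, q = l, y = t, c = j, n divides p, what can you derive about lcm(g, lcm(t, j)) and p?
lcm(g, lcm(t, j)) divides p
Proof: From q = l and y ≤ q, y ≤ l. l ≤ y, so l = y. Since y = t, l = t. k = p and l divides k, hence l divides p. l = t, so t divides p. c divides n and n divides p, hence c divides p. Since c = j, j divides p. t divides p, so lcm(t, j) divides p. g divides p, so lcm(g, lcm(t, j)) divides p.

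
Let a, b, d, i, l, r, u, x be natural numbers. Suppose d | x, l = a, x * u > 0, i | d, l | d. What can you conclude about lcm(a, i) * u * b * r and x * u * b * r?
lcm(a, i) * u * b * r ≤ x * u * b * r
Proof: l = a and l | d, hence a | d. Since i | d, lcm(a, i) | d. d | x, so lcm(a, i) | x. Then lcm(a, i) * u | x * u. Since x * u > 0, lcm(a, i) * u ≤ x * u. Then lcm(a, i) * u * b ≤ x * u * b. Then lcm(a, i) * u * b * r ≤ x * u * b * r.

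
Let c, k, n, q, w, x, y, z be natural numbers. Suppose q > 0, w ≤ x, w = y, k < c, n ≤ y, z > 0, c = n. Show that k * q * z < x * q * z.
Because c = n and k < c, k < n. w = y and w ≤ x, thus y ≤ x. Since n ≤ y, n ≤ x. k < n, so k < x. Since q > 0, by multiplying by a positive, k * q < x * q. Since z > 0, by multiplying by a positive, k * q * z < x * q * z.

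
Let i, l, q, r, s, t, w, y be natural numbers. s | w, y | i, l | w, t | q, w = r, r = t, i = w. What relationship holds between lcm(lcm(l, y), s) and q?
lcm(lcm(l, y), s) | q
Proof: Since w = r and r = t, w = t. From i = w and y | i, y | w. l | w, so lcm(l, y) | w. Since s | w, lcm(lcm(l, y), s) | w. From w = t, lcm(lcm(l, y), s) | t. Since t | q, lcm(lcm(l, y), s) | q.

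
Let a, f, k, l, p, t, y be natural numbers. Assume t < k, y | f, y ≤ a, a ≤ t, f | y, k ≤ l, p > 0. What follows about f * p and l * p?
f * p < l * p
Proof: y | f and f | y, thus y = f. y ≤ a, so f ≤ a. Since a ≤ t, f ≤ t. From t < k and k ≤ l, t < l. f ≤ t, so f < l. p > 0, so f * p < l * p.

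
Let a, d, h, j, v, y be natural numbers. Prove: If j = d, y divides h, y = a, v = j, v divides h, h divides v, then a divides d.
From h divides v and v divides h, h = v. Since v = j, h = j. j = d, so h = d. y = a and y divides h, thus a divides h. Since h = d, a divides d.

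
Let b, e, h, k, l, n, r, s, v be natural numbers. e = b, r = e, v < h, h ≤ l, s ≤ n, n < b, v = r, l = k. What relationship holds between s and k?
s < k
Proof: Because r = e and e = b, r = b. v = r and v < h, hence r < h. r = b, so b < h. Since n < b, n < h. s ≤ n, so s < h. From h ≤ l, s < l. Since l = k, s < k.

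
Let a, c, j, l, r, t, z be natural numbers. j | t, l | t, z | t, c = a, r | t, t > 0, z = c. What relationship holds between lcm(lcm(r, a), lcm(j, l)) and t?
lcm(lcm(r, a), lcm(j, l)) ≤ t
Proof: Since z = c and c = a, z = a. z | t, so a | t. r | t, so lcm(r, a) | t. j | t and l | t, thus lcm(j, l) | t. Since lcm(r, a) | t, lcm(lcm(r, a), lcm(j, l)) | t. Since t > 0, lcm(lcm(r, a), lcm(j, l)) ≤ t.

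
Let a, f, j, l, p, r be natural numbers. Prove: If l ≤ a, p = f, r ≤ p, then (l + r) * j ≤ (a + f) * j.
Because p = f and r ≤ p, r ≤ f. l ≤ a, so l + r ≤ a + f. Then (l + r) * j ≤ (a + f) * j.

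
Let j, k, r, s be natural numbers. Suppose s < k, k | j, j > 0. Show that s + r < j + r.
From k | j and j > 0, k ≤ j. s < k, so s < j. Then s + r < j + r.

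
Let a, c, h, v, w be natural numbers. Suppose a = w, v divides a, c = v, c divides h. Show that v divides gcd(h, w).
c = v and c divides h, therefore v divides h. a = w and v divides a, so v divides w. Since v divides h, v divides gcd(h, w).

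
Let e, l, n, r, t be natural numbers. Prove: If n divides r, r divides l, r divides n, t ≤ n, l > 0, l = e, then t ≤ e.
Since r divides n and n divides r, r = n. Since r divides l, n divides l. Since l > 0, n ≤ l. Since l = e, n ≤ e. t ≤ n, so t ≤ e.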